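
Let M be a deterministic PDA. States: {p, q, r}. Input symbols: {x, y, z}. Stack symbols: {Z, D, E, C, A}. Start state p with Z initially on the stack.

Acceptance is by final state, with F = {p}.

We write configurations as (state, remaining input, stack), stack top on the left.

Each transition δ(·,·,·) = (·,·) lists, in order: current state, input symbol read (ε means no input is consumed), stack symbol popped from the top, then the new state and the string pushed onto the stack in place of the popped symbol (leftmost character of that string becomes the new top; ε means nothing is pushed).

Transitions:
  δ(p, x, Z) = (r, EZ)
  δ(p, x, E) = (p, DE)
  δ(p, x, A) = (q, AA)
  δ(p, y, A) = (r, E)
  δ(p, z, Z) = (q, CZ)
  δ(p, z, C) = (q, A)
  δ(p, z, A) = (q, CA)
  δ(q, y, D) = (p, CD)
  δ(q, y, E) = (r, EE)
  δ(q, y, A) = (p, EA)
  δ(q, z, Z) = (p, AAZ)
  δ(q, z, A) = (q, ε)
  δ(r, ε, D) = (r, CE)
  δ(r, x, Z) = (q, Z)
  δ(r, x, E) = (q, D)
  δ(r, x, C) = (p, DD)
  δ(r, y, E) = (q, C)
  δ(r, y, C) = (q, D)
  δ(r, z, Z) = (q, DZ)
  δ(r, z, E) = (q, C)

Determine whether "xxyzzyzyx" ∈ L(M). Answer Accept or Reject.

(p, xxyzzyzyx, Z)
  read x, top Z: go to r, push EZ → (r, xyzzyzyx, EZ)
  read x, top E: go to q, push D → (q, yzzyzyx, DZ)
  read y, top D: go to p, push CD → (p, zzyzyx, CDZ)
  read z, top C: go to q, push A → (q, zyzyx, ADZ)
  read z, top A: go to q, push ε → (q, yzyx, DZ)
  read y, top D: go to p, push CD → (p, zyx, CDZ)
  read z, top C: go to q, push A → (q, yx, ADZ)
  read y, top A: go to p, push EA → (p, x, EADZ)
  read x, top E: go to p, push DE → (p, ε, DEADZ)
All input consumed; state p ∈ F.

Accept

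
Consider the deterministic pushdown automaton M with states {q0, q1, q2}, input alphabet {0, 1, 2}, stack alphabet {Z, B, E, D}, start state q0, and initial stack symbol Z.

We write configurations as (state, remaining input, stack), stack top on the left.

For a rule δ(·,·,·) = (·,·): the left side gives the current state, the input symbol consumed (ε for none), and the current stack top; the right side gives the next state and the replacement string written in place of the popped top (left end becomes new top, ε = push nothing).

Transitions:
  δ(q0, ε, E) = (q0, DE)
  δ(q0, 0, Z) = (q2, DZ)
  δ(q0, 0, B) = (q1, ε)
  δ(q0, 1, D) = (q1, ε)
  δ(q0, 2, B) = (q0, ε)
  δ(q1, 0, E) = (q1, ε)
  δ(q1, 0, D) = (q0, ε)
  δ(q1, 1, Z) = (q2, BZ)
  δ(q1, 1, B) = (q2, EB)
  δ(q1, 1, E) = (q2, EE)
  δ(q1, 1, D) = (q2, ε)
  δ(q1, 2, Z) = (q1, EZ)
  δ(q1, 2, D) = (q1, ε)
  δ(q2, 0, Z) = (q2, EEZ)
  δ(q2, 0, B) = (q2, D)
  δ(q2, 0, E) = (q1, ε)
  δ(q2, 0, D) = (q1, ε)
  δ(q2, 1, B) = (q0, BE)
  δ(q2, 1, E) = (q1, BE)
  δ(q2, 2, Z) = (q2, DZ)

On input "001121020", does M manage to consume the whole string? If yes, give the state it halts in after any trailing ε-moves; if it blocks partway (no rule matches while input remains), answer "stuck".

q1

(q0, 001121020, Z) ⊢ (q2, 01121020, DZ) ⊢ (q1, 1121020, Z) ⊢ (q2, 121020, BZ) ⊢ (q0, 21020, BEZ) ⊢ (q0, 1020, EZ) ⊢ (q0, 1020, DEZ) ⊢ (q1, 020, EZ) ⊢ (q1, 20, Z) ⊢ (q1, 0, EZ) ⊢ (q1, ε, Z)
All input consumed; M is in state q1.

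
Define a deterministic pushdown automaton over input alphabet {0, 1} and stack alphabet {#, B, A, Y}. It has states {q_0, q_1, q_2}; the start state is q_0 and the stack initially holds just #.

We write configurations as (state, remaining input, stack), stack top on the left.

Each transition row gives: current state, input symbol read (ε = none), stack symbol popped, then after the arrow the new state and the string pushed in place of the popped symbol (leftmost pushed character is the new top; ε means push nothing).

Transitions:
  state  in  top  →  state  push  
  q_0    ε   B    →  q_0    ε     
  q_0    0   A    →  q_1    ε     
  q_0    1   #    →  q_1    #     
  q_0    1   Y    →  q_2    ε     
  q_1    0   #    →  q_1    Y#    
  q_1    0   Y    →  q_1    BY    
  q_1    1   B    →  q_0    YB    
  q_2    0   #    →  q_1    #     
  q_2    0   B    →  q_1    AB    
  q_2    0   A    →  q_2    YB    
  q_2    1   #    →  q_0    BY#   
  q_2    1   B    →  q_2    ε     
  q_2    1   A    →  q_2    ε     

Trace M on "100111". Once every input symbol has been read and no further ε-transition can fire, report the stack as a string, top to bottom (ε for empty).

Y#

(q_0, 100111, #)
  read 1, top #: go to q_1, push # → (q_1, 00111, #)
  read 0, top #: go to q_1, push Y# → (q_1, 0111, Y#)
  read 0, top Y: go to q_1, push BY → (q_1, 111, BY#)
  read 1, top B: go to q_0, push YB → (q_0, 11, YBY#)
  read 1, top Y: go to q_2, push ε → (q_2, 1, BY#)
  read 1, top B: go to q_2, push ε → (q_2, ε, Y#)
All input consumed in state q_2 with stack Y#.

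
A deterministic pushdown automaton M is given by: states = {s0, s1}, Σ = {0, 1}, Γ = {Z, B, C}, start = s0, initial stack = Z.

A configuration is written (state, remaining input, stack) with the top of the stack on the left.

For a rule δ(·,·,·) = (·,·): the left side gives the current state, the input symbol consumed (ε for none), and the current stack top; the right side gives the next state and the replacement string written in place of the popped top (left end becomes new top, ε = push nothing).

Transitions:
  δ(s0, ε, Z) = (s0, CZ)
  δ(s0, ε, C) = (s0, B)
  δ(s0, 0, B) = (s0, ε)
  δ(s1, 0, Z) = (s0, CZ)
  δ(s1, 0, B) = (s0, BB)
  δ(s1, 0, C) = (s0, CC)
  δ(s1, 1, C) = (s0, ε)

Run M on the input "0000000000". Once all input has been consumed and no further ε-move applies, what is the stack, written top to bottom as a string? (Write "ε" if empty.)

(s0, 0000000000, Z)
  ε-move, top Z: go to s0, push CZ → (s0, 0000000000, CZ)
  ε-move, top C: go to s0, push B → (s0, 0000000000, BZ)
  read 0, top B: go to s0, push ε → (s0, 000000000, Z)
  ε-move, top Z: go to s0, push CZ → (s0, 000000000, CZ)
  ε-move, top C: go to s0, push B → (s0, 000000000, BZ)
  read 0, top B: go to s0, push ε → (s0, 00000000, Z)
  ε-move, top Z: go to s0, push CZ → (s0, 00000000, CZ)
  ε-move, top C: go to s0, push B → (s0, 00000000, BZ)
  read 0, top B: go to s0, push ε → (s0, 0000000, Z)
  ε-move, top Z: go to s0, push CZ → (s0, 0000000, CZ)
  ε-move, top C: go to s0, push B → (s0, 0000000, BZ)
  read 0, top B: go to s0, push ε → (s0, 000000, Z)
  ε-move, top Z: go to s0, push CZ → (s0, 000000, CZ)
  ε-move, top C: go to s0, push B → (s0, 000000, BZ)
  read 0, top B: go to s0, push ε → (s0, 00000, Z)
  ε-move, top Z: go to s0, push CZ → (s0, 00000, CZ)
  ε-move, top C: go to s0, push B → (s0, 00000, BZ)
  read 0, top B: go to s0, push ε → (s0, 0000, Z)
  ε-move, top Z: go to s0, push CZ → (s0, 0000, CZ)
  ε-move, top C: go to s0, push B → (s0, 0000, BZ)
  read 0, top B: go to s0, push ε → (s0, 000, Z)
  ε-move, top Z: go to s0, push CZ → (s0, 000, CZ)
  ε-move, top C: go to s0, push B → (s0, 000, BZ)
  read 0, top B: go to s0, push ε → (s0, 00, Z)
  ε-move, top Z: go to s0, push CZ → (s0, 00, CZ)
  ε-move, top C: go to s0, push B → (s0, 00, BZ)
  read 0, top B: go to s0, push ε → (s0, 0, Z)
  ε-move, top Z: go to s0, push CZ → (s0, 0, CZ)
  ε-move, top C: go to s0, push B → (s0, 0, BZ)
  read 0, top B: go to s0, push ε → (s0, ε, Z)
  ε-move, top Z: go to s0, push CZ → (s0, ε, CZ)
  ε-move, top C: go to s0, push B → (s0, ε, BZ)
All input consumed in state s0 with stack BZ.

BZ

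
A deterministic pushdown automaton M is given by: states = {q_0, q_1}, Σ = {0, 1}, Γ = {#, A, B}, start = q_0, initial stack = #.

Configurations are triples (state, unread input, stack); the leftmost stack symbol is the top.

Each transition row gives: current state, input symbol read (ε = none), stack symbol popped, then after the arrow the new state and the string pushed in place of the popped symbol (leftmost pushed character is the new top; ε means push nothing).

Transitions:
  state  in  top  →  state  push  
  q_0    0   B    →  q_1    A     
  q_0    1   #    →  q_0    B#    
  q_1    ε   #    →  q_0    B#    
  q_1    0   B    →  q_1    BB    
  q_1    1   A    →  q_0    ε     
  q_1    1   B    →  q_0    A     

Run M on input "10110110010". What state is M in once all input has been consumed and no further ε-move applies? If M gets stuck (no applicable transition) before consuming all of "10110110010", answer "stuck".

(q_0, 10110110010, #)
  read 1, top #: go to q_0, push B# → (q_0, 0110110010, B#)
  read 0, top B: go to q_1, push A → (q_1, 110110010, A#)
  read 1, top A: go to q_0, push ε → (q_0, 10110010, #)
  read 1, top #: go to q_0, push B# → (q_0, 0110010, B#)
  read 0, top B: go to q_1, push A → (q_1, 110010, A#)
  read 1, top A: go to q_0, push ε → (q_0, 10010, #)
  read 1, top #: go to q_0, push B# → (q_0, 0010, B#)
  read 0, top B: go to q_1, push A → (q_1, 010, A#)
No transition for (q_1, 0, top A); M blocks with input 010 remaining.

stuck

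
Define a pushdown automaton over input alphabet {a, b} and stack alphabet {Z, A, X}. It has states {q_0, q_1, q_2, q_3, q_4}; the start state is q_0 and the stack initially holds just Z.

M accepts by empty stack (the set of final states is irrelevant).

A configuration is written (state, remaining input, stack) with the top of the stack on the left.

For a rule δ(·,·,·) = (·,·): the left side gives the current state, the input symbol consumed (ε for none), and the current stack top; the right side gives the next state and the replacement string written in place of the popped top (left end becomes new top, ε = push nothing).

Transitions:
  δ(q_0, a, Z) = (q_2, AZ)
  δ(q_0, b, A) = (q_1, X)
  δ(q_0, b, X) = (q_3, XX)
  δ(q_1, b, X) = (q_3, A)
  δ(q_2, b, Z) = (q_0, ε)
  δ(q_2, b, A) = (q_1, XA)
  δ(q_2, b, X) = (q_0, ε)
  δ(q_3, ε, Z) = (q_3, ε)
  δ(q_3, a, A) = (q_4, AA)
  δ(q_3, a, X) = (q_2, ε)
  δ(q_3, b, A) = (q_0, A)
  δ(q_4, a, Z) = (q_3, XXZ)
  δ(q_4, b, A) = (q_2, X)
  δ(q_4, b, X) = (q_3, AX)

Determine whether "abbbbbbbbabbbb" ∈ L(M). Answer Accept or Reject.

No computation consumes all input and empties the stack.

Reject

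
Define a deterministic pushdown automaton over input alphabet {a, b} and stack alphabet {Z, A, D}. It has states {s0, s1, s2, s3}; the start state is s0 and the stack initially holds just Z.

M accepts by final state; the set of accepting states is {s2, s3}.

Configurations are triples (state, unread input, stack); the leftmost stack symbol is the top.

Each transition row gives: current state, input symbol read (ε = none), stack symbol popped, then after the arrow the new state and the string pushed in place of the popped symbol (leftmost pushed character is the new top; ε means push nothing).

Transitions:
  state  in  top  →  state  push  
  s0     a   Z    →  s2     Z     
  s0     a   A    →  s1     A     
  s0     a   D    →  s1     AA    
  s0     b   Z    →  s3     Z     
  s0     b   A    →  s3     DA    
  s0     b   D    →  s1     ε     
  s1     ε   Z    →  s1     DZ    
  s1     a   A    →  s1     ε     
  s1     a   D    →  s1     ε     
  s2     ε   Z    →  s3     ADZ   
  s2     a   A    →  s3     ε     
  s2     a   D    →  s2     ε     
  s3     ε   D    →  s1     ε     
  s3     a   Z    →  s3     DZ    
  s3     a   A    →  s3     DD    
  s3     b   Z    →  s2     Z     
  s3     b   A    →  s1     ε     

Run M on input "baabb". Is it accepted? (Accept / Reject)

Reject

(s0, baabb, Z) ⊢ (s3, aabb, Z) ⊢ (s3, abb, DZ) ⊢ (s1, abb, Z) ⊢ (s1, abb, DZ) ⊢ (s1, bb, Z) ⊢ (s1, bb, DZ)
No transition applies at (s1, bb, DZ); input not fully consumed.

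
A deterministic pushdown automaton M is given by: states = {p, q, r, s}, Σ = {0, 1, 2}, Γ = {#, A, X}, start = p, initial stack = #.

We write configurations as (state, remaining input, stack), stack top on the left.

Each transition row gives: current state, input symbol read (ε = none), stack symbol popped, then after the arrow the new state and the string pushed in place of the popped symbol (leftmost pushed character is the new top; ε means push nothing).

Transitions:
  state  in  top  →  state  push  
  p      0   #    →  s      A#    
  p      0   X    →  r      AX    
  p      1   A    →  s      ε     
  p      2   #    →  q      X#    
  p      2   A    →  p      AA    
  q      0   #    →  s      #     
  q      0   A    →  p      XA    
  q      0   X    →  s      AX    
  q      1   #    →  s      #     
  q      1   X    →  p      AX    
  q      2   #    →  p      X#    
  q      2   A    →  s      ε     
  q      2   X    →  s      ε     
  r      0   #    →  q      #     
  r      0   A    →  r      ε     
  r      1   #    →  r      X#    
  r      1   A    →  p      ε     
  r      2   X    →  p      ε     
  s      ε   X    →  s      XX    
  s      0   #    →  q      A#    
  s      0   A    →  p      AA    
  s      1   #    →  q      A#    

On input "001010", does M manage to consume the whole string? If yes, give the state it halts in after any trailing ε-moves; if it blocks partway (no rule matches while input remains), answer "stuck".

p

(p, 001010, #)
  read 0, top #: go to s, push A# → (s, 01010, A#)
  read 0, top A: go to p, push AA → (p, 1010, AA#)
  read 1, top A: go to s, push ε → (s, 010, A#)
  read 0, top A: go to p, push AA → (p, 10, AA#)
  read 1, top A: go to s, push ε → (s, 0, A#)
  read 0, top A: go to p, push AA → (p, ε, AA#)
All input consumed; M is in state p.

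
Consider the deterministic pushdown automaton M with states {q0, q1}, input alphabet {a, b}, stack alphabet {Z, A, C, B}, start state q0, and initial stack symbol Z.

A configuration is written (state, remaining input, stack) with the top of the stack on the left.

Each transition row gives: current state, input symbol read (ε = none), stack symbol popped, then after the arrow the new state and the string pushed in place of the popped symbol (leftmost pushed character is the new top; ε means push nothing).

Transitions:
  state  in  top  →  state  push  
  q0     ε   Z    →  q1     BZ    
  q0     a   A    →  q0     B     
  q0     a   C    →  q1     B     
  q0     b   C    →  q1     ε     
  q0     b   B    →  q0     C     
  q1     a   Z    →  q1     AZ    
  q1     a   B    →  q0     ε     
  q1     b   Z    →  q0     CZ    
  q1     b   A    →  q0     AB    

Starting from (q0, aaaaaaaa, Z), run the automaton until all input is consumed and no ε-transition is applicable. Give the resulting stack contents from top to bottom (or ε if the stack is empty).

(q0, aaaaaaaa, Z) ⊢ (q1, aaaaaaaa, BZ) ⊢ (q0, aaaaaaa, Z) ⊢ (q1, aaaaaaa, BZ) ⊢ (q0, aaaaaa, Z) ⊢ (q1, aaaaaa, BZ) ⊢ (q0, aaaaa, Z) ⊢ (q1, aaaaa, BZ) ⊢ (q0, aaaa, Z) ⊢ (q1, aaaa, BZ) ⊢ (q0, aaa, Z) ⊢ (q1, aaa, BZ) ⊢ (q0, aa, Z) ⊢ (q1, aa, BZ) ⊢ (q0, a, Z) ⊢ (q1, a, BZ) ⊢ (q0, ε, Z) ⊢ (q1, ε, BZ)
All input consumed in state q1 with stack BZ.

BZ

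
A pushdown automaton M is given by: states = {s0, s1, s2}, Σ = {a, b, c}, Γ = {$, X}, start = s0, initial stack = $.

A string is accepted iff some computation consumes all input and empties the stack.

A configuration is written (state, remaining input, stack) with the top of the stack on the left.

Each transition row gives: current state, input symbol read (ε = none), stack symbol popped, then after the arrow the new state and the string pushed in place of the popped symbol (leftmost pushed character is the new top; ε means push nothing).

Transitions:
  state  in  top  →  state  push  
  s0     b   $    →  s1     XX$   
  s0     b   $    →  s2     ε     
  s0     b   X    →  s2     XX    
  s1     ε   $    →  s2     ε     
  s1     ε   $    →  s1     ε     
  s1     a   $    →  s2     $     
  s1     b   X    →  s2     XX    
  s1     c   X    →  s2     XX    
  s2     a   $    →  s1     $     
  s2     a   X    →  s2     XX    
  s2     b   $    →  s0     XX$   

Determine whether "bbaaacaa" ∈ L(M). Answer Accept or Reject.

No computation consumes all input and empties the stack.

Reject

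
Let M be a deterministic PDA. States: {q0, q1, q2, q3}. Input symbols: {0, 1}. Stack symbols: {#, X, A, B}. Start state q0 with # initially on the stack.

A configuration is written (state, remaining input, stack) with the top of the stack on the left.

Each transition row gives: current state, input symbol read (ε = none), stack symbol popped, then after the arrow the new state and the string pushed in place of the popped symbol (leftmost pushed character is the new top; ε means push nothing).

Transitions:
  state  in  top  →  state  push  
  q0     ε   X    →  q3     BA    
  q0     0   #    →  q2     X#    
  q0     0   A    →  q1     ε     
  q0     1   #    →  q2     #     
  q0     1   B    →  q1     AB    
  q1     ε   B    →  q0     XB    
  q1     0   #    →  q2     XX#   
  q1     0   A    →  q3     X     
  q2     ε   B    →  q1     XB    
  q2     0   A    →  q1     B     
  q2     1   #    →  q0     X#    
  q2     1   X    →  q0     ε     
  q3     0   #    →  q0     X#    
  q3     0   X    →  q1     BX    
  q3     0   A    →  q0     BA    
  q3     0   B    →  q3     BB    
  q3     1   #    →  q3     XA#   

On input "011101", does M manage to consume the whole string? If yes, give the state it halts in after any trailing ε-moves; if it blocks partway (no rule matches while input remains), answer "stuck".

(q0, 011101, #) ⊢ (q2, 11101, X#) ⊢ (q0, 1101, #) ⊢ (q2, 101, #) ⊢ (q0, 01, X#) ⊢ (q3, 01, BA#) ⊢ (q3, 1, BBA#)
No transition for (q3, 1, top B); M blocks with input 1 remaining.

stuck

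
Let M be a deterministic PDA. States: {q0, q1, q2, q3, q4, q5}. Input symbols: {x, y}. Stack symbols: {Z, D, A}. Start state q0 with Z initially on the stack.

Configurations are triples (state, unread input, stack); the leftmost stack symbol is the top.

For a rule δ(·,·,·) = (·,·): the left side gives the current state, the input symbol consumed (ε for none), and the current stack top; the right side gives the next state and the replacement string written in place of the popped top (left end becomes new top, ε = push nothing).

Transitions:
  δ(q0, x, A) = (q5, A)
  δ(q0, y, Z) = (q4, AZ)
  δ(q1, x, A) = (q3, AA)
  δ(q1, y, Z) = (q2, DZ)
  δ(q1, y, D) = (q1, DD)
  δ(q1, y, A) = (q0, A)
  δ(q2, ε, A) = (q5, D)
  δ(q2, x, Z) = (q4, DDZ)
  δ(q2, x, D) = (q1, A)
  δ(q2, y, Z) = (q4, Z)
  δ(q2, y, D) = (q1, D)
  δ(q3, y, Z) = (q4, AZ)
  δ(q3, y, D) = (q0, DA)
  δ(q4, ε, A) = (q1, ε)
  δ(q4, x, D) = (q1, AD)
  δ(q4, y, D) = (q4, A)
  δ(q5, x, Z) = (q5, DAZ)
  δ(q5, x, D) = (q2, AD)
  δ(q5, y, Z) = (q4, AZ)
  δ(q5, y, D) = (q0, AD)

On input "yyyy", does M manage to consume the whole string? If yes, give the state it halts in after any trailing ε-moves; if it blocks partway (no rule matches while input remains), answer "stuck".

q1

(q0, yyyy, Z) ⊢ (q4, yyy, AZ) ⊢ (q1, yyy, Z) ⊢ (q2, yy, DZ) ⊢ (q1, y, DZ) ⊢ (q1, ε, DDZ)
All input consumed; M is in state q1.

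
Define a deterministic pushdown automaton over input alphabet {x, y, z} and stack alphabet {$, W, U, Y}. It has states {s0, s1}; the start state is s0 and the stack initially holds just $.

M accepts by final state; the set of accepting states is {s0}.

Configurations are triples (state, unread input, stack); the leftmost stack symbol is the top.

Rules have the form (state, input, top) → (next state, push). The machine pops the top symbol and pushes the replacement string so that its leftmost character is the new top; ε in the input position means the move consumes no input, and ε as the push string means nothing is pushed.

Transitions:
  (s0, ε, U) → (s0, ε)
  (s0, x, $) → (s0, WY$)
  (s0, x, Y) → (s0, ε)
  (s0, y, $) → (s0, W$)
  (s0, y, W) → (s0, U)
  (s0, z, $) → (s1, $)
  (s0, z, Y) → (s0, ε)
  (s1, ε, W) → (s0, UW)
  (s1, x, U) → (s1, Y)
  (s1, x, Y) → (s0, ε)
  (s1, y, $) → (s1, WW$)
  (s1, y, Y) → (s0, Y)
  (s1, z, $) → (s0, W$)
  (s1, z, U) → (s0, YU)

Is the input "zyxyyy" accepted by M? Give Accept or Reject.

(s0, zyxyyy, $)
  read z, top $: go to s1, push $ → (s1, yxyyy, $)
  read y, top $: go to s1, push WW$ → (s1, xyyy, WW$)
  ε-move, top W: go to s0, push UW → (s0, xyyy, UWW$)
  ε-move, top U: go to s0, push ε → (s0, xyyy, WW$)
No transition applies at (s0, xyyy, WW$); input not fully consumed.

Reject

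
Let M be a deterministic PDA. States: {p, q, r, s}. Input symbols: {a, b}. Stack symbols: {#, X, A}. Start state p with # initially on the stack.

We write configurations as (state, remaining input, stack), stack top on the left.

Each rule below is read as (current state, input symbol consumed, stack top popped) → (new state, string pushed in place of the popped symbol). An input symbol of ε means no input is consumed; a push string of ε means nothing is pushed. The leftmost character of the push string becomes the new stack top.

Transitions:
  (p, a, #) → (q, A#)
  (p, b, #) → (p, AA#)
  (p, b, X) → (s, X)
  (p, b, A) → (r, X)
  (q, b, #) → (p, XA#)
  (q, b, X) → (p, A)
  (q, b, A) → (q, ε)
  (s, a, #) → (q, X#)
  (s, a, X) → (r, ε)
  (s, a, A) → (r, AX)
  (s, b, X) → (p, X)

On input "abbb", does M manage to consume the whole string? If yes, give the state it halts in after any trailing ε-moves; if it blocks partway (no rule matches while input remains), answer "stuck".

(p, abbb, #) ⊢ (q, bbb, A#) ⊢ (q, bb, #) ⊢ (p, b, XA#) ⊢ (s, ε, XA#)
All input consumed; M is in state s.

s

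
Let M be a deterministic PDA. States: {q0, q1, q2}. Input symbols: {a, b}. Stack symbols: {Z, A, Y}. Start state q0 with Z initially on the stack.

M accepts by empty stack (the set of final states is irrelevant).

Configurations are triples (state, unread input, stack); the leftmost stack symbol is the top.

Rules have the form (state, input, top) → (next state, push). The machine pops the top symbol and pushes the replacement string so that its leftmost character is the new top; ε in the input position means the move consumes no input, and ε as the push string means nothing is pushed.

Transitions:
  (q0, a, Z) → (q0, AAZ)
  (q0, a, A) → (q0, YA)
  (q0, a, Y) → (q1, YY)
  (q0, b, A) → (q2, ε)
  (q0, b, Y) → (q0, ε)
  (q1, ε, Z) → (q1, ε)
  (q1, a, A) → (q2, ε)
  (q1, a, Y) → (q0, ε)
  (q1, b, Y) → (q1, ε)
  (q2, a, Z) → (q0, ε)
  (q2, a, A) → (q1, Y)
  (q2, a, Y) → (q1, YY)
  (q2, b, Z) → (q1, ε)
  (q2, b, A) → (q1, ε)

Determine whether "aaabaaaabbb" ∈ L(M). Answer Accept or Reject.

(q0, aaabaaaabbb, Z)
  read a, top Z: go to q0, push AAZ → (q0, aabaaaabbb, AAZ)
  read a, top A: go to q0, push YA → (q0, abaaaabbb, YAAZ)
  read a, top Y: go to q1, push YY → (q1, baaaabbb, YYAAZ)
  read b, top Y: go to q1, push ε → (q1, aaaabbb, YAAZ)
  read a, top Y: go to q0, push ε → (q0, aaabbb, AAZ)
  read a, top A: go to q0, push YA → (q0, aabbb, YAAZ)
  read a, top Y: go to q1, push YY → (q1, abbb, YYAAZ)
  read a, top Y: go to q0, push ε → (q0, bbb, YAAZ)
  read b, top Y: go to q0, push ε → (q0, bb, AAZ)
  read b, top A: go to q2, push ε → (q2, b, AZ)
  read b, top A: go to q1, push ε → (q1, ε, Z)
  ε-move, top Z: go to q1, push ε → (q1, ε, ε)
All input consumed and the stack is empty.

Accept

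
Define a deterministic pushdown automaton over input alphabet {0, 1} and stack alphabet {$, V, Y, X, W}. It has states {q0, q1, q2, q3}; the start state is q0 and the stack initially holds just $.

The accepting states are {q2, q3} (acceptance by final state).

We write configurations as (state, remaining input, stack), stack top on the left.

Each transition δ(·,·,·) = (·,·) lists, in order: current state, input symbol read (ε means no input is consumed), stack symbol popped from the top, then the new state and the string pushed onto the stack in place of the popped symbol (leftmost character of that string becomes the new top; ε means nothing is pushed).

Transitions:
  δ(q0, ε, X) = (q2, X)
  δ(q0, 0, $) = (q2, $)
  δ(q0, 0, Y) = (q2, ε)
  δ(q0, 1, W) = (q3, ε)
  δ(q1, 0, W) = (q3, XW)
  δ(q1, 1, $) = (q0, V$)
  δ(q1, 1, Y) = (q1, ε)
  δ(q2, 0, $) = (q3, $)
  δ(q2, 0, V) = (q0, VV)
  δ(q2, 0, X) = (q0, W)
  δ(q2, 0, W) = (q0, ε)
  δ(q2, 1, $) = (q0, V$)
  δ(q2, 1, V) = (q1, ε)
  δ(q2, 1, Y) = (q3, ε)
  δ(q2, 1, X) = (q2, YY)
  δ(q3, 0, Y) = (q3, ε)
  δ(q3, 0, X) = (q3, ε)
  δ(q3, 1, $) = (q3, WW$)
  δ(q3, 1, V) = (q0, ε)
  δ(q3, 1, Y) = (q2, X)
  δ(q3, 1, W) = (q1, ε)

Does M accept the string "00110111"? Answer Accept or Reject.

Reject

(q0, 00110111, $)
  read 0, top $: go to q2, push $ → (q2, 0110111, $)
  read 0, top $: go to q3, push $ → (q3, 110111, $)
  read 1, top $: go to q3, push WW$ → (q3, 10111, WW$)
  read 1, top W: go to q1, push ε → (q1, 0111, W$)
  read 0, top W: go to q3, push XW → (q3, 111, XW$)
No transition applies at (q3, 111, XW$); input not fully consumed.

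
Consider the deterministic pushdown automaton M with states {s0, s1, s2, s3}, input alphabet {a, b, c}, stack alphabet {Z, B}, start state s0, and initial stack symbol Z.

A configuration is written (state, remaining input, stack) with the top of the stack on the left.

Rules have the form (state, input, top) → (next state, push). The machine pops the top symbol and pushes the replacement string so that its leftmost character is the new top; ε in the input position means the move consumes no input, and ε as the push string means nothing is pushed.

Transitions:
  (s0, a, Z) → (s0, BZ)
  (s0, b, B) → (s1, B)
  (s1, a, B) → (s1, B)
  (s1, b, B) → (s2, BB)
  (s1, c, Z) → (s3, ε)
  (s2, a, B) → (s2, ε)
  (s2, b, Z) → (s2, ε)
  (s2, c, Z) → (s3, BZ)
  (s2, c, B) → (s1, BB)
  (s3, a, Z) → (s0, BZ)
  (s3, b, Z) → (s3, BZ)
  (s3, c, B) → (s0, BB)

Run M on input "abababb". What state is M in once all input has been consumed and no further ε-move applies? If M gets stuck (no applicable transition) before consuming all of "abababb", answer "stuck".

stuck

(s0, abababb, Z)
  read a, top Z: go to s0, push BZ → (s0, bababb, BZ)
  read b, top B: go to s1, push B → (s1, ababb, BZ)
  read a, top B: go to s1, push B → (s1, babb, BZ)
  read b, top B: go to s2, push BB → (s2, abb, BBZ)
  read a, top B: go to s2, push ε → (s2, bb, BZ)
No transition for (s2, b, top B); M blocks with input bb remaining.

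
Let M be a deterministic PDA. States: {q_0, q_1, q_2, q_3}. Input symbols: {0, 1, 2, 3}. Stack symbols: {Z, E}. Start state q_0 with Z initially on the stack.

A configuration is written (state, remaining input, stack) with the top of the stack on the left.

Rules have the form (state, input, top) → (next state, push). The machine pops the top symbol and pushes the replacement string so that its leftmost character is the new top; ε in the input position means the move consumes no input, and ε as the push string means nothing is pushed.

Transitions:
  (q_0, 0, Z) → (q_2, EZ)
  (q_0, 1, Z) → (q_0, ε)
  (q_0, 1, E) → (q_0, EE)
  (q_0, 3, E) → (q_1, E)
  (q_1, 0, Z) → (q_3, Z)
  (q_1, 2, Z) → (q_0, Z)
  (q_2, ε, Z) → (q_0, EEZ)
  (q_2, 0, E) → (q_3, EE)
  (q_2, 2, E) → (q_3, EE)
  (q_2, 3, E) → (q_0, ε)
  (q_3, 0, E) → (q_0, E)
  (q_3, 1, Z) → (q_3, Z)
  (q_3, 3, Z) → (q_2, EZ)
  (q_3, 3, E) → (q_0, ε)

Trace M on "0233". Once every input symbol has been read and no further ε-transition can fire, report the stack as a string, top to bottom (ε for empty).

EZ

(q_0, 0233, Z) ⊢ (q_2, 233, EZ) ⊢ (q_3, 33, EEZ) ⊢ (q_0, 3, EZ) ⊢ (q_1, ε, EZ)
All input consumed in state q_1 with stack EZ.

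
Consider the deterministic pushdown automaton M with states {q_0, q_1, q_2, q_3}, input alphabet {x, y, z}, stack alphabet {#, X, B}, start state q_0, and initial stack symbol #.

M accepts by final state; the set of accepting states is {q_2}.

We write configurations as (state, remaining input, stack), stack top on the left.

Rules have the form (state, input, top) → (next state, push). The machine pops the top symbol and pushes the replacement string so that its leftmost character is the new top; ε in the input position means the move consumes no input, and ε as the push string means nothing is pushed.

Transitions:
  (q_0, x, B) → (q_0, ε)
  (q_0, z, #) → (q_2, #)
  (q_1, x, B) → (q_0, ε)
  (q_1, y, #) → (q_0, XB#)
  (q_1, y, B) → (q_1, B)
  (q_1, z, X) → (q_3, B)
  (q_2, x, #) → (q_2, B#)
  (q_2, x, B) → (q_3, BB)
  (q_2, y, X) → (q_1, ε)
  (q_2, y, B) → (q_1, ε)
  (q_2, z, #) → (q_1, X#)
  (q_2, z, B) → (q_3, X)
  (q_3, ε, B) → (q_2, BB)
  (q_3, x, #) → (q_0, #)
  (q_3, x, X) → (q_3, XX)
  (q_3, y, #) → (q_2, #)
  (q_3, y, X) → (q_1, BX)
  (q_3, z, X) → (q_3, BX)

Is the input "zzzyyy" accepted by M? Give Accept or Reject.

(q_0, zzzyyy, #)
  read z, top #: go to q_2, push # → (q_2, zzyyy, #)
  read z, top #: go to q_1, push X# → (q_1, zyyy, X#)
  read z, top X: go to q_3, push B → (q_3, yyy, B#)
  ε-move, top B: go to q_2, push BB → (q_2, yyy, BB#)
  read y, top B: go to q_1, push ε → (q_1, yy, B#)
  read y, top B: go to q_1, push B → (q_1, y, B#)
  read y, top B: go to q_1, push B → (q_1, ε, B#)
All input consumed; state q_1 ∉ F and no further ε-move applies.

Reject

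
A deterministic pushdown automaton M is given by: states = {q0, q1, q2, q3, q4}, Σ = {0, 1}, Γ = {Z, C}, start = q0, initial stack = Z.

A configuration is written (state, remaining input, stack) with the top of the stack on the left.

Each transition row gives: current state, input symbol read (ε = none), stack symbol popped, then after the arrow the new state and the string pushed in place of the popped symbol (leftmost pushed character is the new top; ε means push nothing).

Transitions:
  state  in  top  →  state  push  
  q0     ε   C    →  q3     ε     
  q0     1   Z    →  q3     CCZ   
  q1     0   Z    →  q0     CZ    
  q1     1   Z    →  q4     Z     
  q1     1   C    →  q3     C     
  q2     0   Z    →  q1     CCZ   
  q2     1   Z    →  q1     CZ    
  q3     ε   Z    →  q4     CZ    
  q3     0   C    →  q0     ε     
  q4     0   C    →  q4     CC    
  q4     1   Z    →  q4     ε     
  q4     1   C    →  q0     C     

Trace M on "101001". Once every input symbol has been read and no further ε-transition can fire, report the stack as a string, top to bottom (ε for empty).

(q0, 101001, Z) ⊢ (q3, 01001, CCZ) ⊢ (q0, 1001, CZ) ⊢ (q3, 1001, Z) ⊢ (q4, 1001, CZ) ⊢ (q0, 001, CZ) ⊢ (q3, 001, Z) ⊢ (q4, 001, CZ) ⊢ (q4, 01, CCZ) ⊢ (q4, 1, CCCZ) ⊢ (q0, ε, CCCZ) ⊢ (q3, ε, CCZ)
All input consumed in state q3 with stack CCZ.

CCZ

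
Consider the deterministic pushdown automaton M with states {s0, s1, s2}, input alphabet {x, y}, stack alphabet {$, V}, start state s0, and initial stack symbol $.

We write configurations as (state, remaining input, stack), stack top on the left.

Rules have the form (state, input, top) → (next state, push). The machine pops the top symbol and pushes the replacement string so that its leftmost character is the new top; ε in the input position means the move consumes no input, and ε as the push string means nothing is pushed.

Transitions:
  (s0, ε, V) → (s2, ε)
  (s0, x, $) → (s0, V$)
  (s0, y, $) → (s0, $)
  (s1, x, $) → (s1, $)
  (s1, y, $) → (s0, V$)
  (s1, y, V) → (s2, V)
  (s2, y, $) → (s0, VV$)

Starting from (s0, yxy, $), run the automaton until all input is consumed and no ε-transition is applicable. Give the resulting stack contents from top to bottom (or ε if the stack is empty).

V$

(s0, yxy, $) ⊢ (s0, xy, $) ⊢ (s0, y, V$) ⊢ (s2, y, $) ⊢ (s0, ε, VV$) ⊢ (s2, ε, V$)
All input consumed in state s2 with stack V$.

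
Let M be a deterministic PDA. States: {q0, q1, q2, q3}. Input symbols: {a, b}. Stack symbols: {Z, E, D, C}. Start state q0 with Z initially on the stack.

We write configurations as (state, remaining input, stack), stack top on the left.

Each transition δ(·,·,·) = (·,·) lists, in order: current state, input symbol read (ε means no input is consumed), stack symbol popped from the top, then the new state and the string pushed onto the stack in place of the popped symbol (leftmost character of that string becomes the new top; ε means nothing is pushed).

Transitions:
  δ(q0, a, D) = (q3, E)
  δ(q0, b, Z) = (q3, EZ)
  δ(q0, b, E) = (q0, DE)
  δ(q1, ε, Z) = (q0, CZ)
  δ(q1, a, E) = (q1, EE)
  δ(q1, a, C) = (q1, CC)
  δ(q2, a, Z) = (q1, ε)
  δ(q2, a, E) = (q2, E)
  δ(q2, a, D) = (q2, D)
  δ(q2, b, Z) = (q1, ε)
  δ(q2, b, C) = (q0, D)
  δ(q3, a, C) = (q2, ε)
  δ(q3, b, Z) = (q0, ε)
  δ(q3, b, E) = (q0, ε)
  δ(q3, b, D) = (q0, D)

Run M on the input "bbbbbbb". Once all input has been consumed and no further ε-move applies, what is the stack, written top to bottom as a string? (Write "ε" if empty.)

(q0, bbbbbbb, Z)
  read b, top Z: go to q3, push EZ → (q3, bbbbbb, EZ)
  read b, top E: go to q0, push ε → (q0, bbbbb, Z)
  read b, top Z: go to q3, push EZ → (q3, bbbb, EZ)
  read b, top E: go to q0, push ε → (q0, bbb, Z)
  read b, top Z: go to q3, push EZ → (q3, bb, EZ)
  read b, top E: go to q0, push ε → (q0, b, Z)
  read b, top Z: go to q3, push EZ → (q3, ε, EZ)
All input consumed in state q3 with stack EZ.

EZ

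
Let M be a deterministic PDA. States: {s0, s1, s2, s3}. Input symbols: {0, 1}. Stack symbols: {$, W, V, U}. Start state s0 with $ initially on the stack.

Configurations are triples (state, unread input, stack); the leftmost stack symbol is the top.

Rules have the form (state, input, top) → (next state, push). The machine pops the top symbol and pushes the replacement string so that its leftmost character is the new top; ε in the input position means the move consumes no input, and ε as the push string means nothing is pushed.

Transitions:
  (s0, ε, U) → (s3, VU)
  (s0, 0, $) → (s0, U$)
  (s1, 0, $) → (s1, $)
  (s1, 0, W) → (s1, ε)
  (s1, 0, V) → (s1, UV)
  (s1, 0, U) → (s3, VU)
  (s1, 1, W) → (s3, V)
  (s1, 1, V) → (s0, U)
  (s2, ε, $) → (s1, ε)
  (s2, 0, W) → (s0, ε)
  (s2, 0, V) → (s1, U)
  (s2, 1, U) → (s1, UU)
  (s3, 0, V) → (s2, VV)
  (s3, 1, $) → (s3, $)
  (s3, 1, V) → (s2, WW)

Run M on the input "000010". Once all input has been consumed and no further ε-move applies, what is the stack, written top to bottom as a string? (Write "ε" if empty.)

(s0, 000010, $)
  read 0, top $: go to s0, push U$ → (s0, 00010, U$)
  ε-move, top U: go to s3, push VU → (s3, 00010, VU$)
  read 0, top V: go to s2, push VV → (s2, 0010, VVU$)
  read 0, top V: go to s1, push U → (s1, 010, UVU$)
  read 0, top U: go to s3, push VU → (s3, 10, VUVU$)
  read 1, top V: go to s2, push WW → (s2, 0, WWUVU$)
  read 0, top W: go to s0, push ε → (s0, ε, WUVU$)
All input consumed in state s0 with stack WUVU$.

WUVU$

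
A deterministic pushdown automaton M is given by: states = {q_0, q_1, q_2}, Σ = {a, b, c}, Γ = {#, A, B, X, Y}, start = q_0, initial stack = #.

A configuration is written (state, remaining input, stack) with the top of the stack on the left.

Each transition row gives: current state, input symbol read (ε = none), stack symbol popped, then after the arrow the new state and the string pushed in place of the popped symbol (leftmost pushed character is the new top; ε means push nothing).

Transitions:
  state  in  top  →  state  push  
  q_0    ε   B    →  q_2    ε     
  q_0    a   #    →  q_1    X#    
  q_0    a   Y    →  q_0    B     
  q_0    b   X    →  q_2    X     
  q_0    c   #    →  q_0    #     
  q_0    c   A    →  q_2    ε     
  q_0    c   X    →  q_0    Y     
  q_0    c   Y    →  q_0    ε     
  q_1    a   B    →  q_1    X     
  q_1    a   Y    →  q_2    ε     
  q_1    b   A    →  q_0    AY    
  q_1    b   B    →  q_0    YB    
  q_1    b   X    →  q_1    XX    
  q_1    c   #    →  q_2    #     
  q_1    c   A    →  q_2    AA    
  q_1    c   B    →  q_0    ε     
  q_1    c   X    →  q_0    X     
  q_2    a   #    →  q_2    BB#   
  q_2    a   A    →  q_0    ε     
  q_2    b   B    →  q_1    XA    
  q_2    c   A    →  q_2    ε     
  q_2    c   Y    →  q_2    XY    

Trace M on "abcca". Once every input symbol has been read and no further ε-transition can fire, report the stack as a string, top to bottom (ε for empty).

(q_0, abcca, #)
  read a, top #: go to q_1, push X# → (q_1, bcca, X#)
  read b, top X: go to q_1, push XX → (q_1, cca, XX#)
  read c, top X: go to q_0, push X → (q_0, ca, XX#)
  read c, top X: go to q_0, push Y → (q_0, a, YX#)
  read a, top Y: go to q_0, push B → (q_0, ε, BX#)
  ε-move, top B: go to q_2, push ε → (q_2, ε, X#)
All input consumed in state q_2 with stack X#.

X#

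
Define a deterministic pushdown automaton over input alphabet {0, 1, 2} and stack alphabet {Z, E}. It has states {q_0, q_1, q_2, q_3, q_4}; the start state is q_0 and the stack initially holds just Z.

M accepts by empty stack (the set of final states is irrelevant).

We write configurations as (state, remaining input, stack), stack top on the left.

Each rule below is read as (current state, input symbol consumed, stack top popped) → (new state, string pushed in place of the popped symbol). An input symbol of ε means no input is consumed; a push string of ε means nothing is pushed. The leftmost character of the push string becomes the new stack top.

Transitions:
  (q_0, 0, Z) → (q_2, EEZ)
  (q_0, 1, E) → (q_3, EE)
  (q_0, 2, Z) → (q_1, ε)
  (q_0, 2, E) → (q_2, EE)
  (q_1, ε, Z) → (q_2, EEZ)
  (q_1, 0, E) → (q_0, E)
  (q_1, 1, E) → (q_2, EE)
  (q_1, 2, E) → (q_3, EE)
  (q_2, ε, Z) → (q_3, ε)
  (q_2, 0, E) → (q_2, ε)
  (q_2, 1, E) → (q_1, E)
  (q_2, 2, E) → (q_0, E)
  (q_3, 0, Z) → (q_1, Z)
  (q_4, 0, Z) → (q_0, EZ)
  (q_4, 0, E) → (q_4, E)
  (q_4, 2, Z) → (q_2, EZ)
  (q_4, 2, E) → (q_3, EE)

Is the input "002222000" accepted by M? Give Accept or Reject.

(q_0, 002222000, Z) ⊢ (q_2, 02222000, EEZ) ⊢ (q_2, 2222000, EZ) ⊢ (q_0, 222000, EZ) ⊢ (q_2, 22000, EEZ) ⊢ (q_0, 2000, EEZ) ⊢ (q_2, 000, EEEZ) ⊢ (q_2, 00, EEZ) ⊢ (q_2, 0, EZ) ⊢ (q_2, ε, Z) ⊢ (q_3, ε, ε)
All input consumed and the stack is empty.

Accept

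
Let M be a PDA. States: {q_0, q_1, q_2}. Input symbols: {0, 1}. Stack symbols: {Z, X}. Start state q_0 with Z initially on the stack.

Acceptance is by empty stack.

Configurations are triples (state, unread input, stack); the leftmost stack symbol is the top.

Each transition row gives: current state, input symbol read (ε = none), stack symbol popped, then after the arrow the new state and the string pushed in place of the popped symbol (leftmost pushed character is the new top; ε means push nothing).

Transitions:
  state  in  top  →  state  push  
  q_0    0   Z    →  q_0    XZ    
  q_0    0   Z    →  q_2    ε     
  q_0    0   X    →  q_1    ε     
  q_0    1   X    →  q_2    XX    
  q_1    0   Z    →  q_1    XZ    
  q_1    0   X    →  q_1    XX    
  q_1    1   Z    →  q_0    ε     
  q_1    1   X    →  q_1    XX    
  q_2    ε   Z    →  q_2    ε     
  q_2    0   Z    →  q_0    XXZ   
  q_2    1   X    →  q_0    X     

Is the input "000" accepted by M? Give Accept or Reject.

Reject

No computation consumes all input and empties the stack.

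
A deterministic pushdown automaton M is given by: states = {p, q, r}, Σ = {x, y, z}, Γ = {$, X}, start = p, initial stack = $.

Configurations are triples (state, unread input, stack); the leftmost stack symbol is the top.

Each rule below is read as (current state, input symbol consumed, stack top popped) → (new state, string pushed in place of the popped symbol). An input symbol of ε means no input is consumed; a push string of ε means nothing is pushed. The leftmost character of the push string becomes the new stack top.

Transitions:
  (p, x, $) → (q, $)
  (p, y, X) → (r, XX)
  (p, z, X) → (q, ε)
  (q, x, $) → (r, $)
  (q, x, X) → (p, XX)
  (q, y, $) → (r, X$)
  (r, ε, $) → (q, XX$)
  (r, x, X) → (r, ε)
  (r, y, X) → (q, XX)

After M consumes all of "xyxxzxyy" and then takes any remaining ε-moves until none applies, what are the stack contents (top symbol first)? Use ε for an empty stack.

(p, xyxxzxyy, $)
  read x, top $: go to q, push $ → (q, yxxzxyy, $)
  read y, top $: go to r, push X$ → (r, xxzxyy, X$)
  read x, top X: go to r, push ε → (r, xzxyy, $)
  ε-move, top $: go to q, push XX$ → (q, xzxyy, XX$)
  read x, top X: go to p, push XX → (p, zxyy, XXX$)
  read z, top X: go to q, push ε → (q, xyy, XX$)
  read x, top X: go to p, push XX → (p, yy, XXX$)
  read y, top X: go to r, push XX → (r, y, XXXX$)
  read y, top X: go to q, push XX → (q, ε, XXXXX$)
All input consumed in state q with stack XXXXX$.

XXXXX$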